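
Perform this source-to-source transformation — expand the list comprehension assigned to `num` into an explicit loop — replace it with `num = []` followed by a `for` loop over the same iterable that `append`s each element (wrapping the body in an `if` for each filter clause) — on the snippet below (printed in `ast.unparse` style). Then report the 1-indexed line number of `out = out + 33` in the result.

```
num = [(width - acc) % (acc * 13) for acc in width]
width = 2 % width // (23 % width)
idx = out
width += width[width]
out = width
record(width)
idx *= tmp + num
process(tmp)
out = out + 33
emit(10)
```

Transformed code:
num = []
for acc in width:
    num.append((width - acc) % (acc * 13))
width = 2 % width // (23 % width)
idx = out
width += width[width]
out = width
record(width)
idx *= tmp + num
process(tmp)
out = out + 33
emit(10)

11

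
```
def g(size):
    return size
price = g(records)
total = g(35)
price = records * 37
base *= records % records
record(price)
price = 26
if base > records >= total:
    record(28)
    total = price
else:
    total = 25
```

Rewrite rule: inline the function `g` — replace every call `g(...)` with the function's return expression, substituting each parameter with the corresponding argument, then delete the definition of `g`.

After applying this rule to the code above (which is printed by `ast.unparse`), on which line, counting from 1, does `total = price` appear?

Transformed code:
price = records
total = 35
price = records * 37
base *= records % records
record(price)
price = 26
if base > records >= total:
    record(28)
    total = price
else:
    total = 25

9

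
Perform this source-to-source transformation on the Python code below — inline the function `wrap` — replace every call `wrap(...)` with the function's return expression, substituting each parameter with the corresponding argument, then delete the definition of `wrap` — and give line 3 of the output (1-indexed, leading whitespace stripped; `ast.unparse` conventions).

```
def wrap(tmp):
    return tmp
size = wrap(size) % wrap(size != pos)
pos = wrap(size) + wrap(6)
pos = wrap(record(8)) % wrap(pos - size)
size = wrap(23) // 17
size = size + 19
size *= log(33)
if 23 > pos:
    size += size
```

Transformed code:
size = size % (size != pos)
pos = size + 6
pos = record(8) % (pos - size)
size = 23 // 17
size = size + 19
size *= log(33)
if 23 > pos:
    size += size

pos = record(8) % (pos - size)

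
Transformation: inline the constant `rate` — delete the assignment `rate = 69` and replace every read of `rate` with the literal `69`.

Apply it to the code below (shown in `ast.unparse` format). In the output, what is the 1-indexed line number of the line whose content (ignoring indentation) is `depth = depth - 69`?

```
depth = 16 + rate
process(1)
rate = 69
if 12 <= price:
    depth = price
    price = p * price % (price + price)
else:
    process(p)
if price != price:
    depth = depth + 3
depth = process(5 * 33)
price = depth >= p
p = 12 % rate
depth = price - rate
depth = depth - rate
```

Transformed code:
depth = 16 + 69
process(1)
if 12 <= price:
    depth = price
    price = p * price % (price + price)
else:
    process(p)
if price != price:
    depth = depth + 3
depth = process(5 * 33)
price = depth >= p
p = 12 % 69
depth = price - 69
depth = depth - 69

14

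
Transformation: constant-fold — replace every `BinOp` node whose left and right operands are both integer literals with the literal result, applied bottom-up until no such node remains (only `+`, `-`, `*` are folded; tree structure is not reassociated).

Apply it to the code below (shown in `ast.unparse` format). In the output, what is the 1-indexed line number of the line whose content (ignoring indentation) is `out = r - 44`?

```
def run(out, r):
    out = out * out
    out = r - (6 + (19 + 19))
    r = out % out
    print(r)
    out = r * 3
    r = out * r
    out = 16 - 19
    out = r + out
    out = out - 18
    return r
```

3

Transformed code:
def run(out, r):
    out = out * out
    out = r - 44
    r = out % out
    print(r)
    out = r * 3
    r = out * r
    out = -3
    out = r + out
    out = out - 18
    return r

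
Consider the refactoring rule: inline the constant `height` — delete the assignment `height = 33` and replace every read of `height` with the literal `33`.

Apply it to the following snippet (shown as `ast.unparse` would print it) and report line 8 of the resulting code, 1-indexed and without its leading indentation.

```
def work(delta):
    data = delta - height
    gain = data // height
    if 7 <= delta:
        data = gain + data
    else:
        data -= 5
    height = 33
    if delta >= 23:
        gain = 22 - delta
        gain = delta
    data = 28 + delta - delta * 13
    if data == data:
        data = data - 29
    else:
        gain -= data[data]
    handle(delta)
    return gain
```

Transformed code:
def work(delta):
    data = delta - 33
    gain = data // 33
    if 7 <= delta:
        data = gain + data
    else:
        data -= 5
    if delta >= 23:
        gain = 22 - delta
        gain = delta
    data = 28 + delta - delta * 13
    if data == data:
        data = data - 29
    else:
        gain -= data[data]
    handle(delta)
    return gain

if delta >= 23:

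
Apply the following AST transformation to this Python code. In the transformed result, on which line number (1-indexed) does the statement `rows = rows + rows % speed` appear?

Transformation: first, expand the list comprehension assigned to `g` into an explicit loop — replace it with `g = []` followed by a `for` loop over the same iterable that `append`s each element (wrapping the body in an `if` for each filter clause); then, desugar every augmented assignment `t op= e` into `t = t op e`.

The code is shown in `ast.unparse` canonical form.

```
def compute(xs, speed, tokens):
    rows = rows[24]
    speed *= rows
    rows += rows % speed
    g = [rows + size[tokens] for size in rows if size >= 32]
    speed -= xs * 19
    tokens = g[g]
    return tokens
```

Transformed code:
def compute(xs, speed, tokens):
    rows = rows[24]
    speed = speed * rows
    rows = rows + rows % speed
    g = []
    for size in rows:
        if size >= 32:
            g.append(rows + size[tokens])
    speed = speed - xs * 19
    tokens = g[g]
    return tokens

4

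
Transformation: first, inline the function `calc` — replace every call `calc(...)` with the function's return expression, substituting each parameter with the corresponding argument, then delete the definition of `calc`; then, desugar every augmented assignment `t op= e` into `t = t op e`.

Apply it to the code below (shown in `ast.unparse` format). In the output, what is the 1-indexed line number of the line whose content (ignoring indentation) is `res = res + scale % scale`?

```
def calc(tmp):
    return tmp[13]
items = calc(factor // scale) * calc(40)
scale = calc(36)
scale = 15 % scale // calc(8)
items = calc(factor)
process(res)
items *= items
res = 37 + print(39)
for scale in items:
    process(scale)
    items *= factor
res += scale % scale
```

Transformed code:
items = (factor // scale)[13] * 40[13]
scale = 36[13]
scale = 15 % scale // 8[13]
items = factor[13]
process(res)
items = items * items
res = 37 + print(39)
for scale in items:
    process(scale)
    items = items * factor
res = res + scale % scale

11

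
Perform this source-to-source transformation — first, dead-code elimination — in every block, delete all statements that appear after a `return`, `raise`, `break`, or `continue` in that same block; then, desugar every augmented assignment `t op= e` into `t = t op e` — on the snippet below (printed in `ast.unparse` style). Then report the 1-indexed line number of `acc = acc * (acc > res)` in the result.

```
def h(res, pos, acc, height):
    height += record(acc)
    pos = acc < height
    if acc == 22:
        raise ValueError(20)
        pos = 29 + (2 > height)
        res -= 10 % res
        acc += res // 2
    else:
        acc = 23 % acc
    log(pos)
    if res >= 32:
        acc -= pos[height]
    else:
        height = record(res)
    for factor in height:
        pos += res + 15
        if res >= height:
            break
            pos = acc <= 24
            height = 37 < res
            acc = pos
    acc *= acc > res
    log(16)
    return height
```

17

Transformed code:
def h(res, pos, acc, height):
    height = height + record(acc)
    pos = acc < height
    if acc == 22:
        raise ValueError(20)
    else:
        acc = 23 % acc
    log(pos)
    if res >= 32:
        acc = acc - pos[height]
    else:
        height = record(res)
    for factor in height:
        pos = pos + (res + 15)
        if res >= height:
            break
    acc = acc * (acc > res)
    log(16)
    return height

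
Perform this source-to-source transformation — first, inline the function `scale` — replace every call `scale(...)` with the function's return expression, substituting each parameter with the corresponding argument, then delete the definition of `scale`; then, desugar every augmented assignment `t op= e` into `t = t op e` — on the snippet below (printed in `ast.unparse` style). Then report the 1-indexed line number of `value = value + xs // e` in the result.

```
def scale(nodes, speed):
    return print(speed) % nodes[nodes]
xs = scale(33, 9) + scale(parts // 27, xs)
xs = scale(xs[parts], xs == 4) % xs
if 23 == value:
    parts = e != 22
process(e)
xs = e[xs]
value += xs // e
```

7

Transformed code:
xs = print(9) % 33[33] + print(xs) % (parts // 27)[parts // 27]
xs = print(xs == 4) % xs[parts][xs[parts]] % xs
if 23 == value:
    parts = e != 22
process(e)
xs = e[xs]
value = value + xs // e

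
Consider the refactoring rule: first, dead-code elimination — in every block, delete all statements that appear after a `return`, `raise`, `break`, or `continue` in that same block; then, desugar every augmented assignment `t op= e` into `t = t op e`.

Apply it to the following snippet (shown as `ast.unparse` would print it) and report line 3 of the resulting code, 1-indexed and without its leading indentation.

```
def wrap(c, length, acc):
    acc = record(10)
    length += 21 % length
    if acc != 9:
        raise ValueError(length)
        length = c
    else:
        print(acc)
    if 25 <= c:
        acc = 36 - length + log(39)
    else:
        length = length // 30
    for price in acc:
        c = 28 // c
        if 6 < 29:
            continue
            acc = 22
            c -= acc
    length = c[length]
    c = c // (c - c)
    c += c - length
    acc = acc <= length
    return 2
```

Transformed code:
def wrap(c, length, acc):
    acc = record(10)
    length = length + 21 % length
    if acc != 9:
        raise ValueError(length)
    else:
        print(acc)
    if 25 <= c:
        acc = 36 - length + log(39)
    else:
        length = length // 30
    for price in acc:
        c = 28 // c
        if 6 < 29:
            continue
    length = c[length]
    c = c // (c - c)
    c = c + (c - length)
    acc = acc <= length
    return 2

length = length + 21 % length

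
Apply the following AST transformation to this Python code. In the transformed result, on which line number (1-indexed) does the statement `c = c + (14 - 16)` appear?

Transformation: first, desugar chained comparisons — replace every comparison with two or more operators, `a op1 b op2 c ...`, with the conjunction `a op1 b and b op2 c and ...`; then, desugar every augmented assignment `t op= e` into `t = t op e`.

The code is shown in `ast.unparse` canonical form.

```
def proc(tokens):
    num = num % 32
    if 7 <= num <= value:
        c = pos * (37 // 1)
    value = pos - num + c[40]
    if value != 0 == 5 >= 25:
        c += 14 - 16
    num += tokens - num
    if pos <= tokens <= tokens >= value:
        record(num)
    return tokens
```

Transformed code:
def proc(tokens):
    num = num % 32
    if 7 <= num and num <= value:
        c = pos * (37 // 1)
    value = pos - num + c[40]
    if value != 0 and 0 == 5 and (5 >= 25):
        c = c + (14 - 16)
    num = num + (tokens - num)
    if pos <= tokens and tokens <= tokens and (tokens >= value):
        record(num)
    return tokens

7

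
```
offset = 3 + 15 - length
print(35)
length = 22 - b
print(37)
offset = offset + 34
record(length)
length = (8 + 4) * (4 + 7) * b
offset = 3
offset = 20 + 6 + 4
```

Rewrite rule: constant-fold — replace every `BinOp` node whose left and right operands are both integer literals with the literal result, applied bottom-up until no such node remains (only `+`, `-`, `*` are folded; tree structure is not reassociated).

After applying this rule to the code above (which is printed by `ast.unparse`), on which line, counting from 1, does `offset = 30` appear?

Transformed code:
offset = 18 - length
print(35)
length = 22 - b
print(37)
offset = offset + 34
record(length)
length = 132 * b
offset = 3
offset = 30

9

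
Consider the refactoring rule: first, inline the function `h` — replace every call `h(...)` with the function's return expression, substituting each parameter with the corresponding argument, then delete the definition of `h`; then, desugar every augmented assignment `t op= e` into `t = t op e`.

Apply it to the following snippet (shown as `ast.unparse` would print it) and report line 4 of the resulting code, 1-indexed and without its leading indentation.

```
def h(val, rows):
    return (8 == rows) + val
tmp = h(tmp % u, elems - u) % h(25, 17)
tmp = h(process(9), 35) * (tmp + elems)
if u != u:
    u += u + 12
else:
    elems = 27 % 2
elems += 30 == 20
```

u = u + (u + 12)

Transformed code:
tmp = ((8 == elems - u) + tmp % u) % ((8 == 17) + 25)
tmp = ((8 == 35) + process(9)) * (tmp + elems)
if u != u:
    u = u + (u + 12)
else:
    elems = 27 % 2
elems = elems + (30 == 20)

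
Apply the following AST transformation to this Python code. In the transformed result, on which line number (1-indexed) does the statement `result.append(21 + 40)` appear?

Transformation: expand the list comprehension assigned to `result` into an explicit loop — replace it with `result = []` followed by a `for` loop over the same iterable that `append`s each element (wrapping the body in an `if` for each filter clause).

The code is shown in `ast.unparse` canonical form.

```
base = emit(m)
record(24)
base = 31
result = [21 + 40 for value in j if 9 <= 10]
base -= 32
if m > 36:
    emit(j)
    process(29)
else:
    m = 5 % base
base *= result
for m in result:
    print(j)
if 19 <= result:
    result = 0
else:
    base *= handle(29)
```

7

Transformed code:
base = emit(m)
record(24)
base = 31
result = []
for value in j:
    if 9 <= 10:
        result.append(21 + 40)
base -= 32
if m > 36:
    emit(j)
    process(29)
else:
    m = 5 % base
base *= result
for m in result:
    print(j)
if 19 <= result:
    result = 0
else:
    base *= handle(29)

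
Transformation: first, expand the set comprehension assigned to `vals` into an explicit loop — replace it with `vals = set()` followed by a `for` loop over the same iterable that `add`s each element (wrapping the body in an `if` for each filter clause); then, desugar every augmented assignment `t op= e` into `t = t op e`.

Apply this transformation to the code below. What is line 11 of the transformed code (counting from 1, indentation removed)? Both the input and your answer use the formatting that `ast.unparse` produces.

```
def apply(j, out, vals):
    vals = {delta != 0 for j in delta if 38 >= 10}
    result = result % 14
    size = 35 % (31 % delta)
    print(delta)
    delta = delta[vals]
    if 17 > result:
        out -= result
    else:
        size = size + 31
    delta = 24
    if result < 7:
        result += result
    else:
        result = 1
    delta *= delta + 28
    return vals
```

out = out - result

Transformed code:
def apply(j, out, vals):
    vals = set()
    for j in delta:
        if 38 >= 10:
            vals.add(delta != 0)
    result = result % 14
    size = 35 % (31 % delta)
    print(delta)
    delta = delta[vals]
    if 17 > result:
        out = out - result
    else:
        size = size + 31
    delta = 24
    if result < 7:
        result = result + result
    else:
        result = 1
    delta = delta * (delta + 28)
    return vals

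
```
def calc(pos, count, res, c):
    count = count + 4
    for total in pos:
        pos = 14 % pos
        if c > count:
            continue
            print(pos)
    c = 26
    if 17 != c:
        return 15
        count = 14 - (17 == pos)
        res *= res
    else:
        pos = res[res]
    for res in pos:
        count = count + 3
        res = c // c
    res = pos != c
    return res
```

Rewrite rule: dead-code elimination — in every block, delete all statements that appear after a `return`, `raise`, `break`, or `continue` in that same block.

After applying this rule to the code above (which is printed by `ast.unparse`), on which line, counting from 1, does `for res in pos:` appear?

Transformed code:
def calc(pos, count, res, c):
    count = count + 4
    for total in pos:
        pos = 14 % pos
        if c > count:
            continue
    c = 26
    if 17 != c:
        return 15
    else:
        pos = res[res]
    for res in pos:
        count = count + 3
        res = c // c
    res = pos != c
    return res

12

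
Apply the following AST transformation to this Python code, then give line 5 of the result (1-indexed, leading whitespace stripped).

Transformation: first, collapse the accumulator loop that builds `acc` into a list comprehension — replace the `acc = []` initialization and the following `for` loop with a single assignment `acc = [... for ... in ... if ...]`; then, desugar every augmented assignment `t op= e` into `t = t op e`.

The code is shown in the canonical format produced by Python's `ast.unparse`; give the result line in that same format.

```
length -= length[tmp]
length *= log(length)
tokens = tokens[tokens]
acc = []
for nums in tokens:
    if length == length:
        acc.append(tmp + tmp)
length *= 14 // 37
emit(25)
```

length = length * (14 // 37)

Transformed code:
length = length - length[tmp]
length = length * log(length)
tokens = tokens[tokens]
acc = [tmp + tmp for nums in tokens if length == length]
length = length * (14 // 37)
emit(25)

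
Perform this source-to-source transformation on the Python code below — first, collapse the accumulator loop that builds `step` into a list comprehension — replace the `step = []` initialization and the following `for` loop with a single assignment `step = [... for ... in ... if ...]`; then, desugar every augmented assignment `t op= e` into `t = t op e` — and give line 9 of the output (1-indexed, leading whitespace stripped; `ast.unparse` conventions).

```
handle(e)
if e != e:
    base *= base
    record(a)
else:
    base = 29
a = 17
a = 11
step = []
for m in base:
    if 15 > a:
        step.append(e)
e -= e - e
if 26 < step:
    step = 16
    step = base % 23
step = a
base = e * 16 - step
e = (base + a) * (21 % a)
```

step = [e for m in base if 15 > a]

Transformed code:
handle(e)
if e != e:
    base = base * base
    record(a)
else:
    base = 29
a = 17
a = 11
step = [e for m in base if 15 > a]
e = e - (e - e)
if 26 < step:
    step = 16
    step = base % 23
step = a
base = e * 16 - step
e = (base + a) * (21 % a)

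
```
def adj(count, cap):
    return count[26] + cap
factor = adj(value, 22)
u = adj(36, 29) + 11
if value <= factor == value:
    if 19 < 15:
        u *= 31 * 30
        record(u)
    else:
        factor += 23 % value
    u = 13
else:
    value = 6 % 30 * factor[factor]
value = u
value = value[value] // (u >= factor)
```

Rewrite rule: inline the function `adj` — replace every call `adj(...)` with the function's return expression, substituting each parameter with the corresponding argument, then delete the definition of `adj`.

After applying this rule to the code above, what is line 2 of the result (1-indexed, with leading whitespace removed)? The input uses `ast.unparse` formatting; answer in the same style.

Transformed code:
factor = value[26] + 22
u = 36[26] + 29 + 11
if value <= factor == value:
    if 19 < 15:
        u *= 31 * 30
        record(u)
    else:
        factor += 23 % value
    u = 13
else:
    value = 6 % 30 * factor[factor]
value = u
value = value[value] // (u >= factor)

u = 36[26] + 29 + 11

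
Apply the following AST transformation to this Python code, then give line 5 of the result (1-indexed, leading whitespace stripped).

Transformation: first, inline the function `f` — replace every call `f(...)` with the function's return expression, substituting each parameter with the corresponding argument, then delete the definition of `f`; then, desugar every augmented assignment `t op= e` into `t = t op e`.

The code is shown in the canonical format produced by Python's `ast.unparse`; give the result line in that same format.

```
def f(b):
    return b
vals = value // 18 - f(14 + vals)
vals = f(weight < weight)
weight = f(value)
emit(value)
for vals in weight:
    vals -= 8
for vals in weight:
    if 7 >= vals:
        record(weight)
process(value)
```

for vals in weight:

Transformed code:
vals = value // 18 - (14 + vals)
vals = weight < weight
weight = value
emit(value)
for vals in weight:
    vals = vals - 8
for vals in weight:
    if 7 >= vals:
        record(weight)
process(value)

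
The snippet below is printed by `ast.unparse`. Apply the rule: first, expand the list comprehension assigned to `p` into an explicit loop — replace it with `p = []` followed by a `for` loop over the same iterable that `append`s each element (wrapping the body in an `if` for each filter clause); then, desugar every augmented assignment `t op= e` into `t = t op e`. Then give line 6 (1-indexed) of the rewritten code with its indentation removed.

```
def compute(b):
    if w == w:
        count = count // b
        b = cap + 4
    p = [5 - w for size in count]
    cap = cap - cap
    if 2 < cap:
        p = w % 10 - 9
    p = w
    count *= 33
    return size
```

Transformed code:
def compute(b):
    if w == w:
        count = count // b
        b = cap + 4
    p = []
    for size in count:
        p.append(5 - w)
    cap = cap - cap
    if 2 < cap:
        p = w % 10 - 9
    p = w
    count = count * 33
    return size

for size in count:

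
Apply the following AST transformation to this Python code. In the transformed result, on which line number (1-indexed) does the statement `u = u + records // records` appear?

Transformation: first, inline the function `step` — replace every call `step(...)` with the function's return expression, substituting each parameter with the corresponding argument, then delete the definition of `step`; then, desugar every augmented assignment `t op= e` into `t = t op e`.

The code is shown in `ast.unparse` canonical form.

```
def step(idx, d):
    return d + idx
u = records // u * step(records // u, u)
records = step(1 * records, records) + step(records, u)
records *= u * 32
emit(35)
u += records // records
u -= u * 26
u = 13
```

Transformed code:
u = records // u * (u + records // u)
records = records + 1 * records + (u + records)
records = records * (u * 32)
emit(35)
u = u + records // records
u = u - u * 26
u = 13

5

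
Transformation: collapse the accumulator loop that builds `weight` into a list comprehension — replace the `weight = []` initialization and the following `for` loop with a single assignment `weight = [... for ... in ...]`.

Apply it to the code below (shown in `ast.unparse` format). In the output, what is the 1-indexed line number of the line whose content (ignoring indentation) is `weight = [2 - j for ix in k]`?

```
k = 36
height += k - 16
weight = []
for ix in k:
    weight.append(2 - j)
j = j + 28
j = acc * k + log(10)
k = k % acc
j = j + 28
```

3

Transformed code:
k = 36
height += k - 16
weight = [2 - j for ix in k]
j = j + 28
j = acc * k + log(10)
k = k % acc
j = j + 28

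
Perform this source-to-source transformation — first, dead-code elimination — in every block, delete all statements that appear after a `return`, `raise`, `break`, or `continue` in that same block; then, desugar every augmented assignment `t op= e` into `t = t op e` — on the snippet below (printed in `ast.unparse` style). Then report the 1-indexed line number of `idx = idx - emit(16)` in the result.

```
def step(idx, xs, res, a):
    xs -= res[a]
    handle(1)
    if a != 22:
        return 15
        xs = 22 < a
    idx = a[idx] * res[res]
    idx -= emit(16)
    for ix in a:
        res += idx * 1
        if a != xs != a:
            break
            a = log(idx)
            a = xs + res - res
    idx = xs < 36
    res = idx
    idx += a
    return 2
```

7

Transformed code:
def step(idx, xs, res, a):
    xs = xs - res[a]
    handle(1)
    if a != 22:
        return 15
    idx = a[idx] * res[res]
    idx = idx - emit(16)
    for ix in a:
        res = res + idx * 1
        if a != xs != a:
            break
    idx = xs < 36
    res = idx
    idx = idx + a
    return 2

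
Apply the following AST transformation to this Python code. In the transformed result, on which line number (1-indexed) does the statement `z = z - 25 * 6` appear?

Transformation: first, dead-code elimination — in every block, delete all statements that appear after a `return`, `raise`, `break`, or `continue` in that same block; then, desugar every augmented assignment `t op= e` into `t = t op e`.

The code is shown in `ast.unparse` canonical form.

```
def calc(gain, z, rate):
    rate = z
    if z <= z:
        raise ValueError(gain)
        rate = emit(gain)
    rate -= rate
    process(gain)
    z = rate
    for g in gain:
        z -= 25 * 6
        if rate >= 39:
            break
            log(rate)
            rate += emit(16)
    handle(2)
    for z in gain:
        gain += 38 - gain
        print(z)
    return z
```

9

Transformed code:
def calc(gain, z, rate):
    rate = z
    if z <= z:
        raise ValueError(gain)
    rate = rate - rate
    process(gain)
    z = rate
    for g in gain:
        z = z - 25 * 6
        if rate >= 39:
            break
    handle(2)
    for z in gain:
        gain = gain + (38 - gain)
        print(z)
    return z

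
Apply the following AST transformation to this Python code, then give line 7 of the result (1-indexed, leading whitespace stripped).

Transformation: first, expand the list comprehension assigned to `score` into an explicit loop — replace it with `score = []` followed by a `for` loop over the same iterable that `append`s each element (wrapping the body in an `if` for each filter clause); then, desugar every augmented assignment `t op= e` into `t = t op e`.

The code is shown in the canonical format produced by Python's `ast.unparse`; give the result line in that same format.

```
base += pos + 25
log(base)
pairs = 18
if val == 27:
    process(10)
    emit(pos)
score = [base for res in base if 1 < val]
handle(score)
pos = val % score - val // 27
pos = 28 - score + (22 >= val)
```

score = []

Transformed code:
base = base + (pos + 25)
log(base)
pairs = 18
if val == 27:
    process(10)
    emit(pos)
score = []
for res in base:
    if 1 < val:
        score.append(base)
handle(score)
pos = val % score - val // 27
pos = 28 - score + (22 >= val)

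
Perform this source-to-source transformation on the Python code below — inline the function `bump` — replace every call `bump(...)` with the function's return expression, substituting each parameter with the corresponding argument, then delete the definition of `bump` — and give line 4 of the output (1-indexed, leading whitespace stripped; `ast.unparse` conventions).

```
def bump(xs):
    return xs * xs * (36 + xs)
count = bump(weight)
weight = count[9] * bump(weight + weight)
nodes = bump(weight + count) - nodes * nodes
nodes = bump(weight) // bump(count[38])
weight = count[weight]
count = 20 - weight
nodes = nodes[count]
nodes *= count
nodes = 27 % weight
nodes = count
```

nodes = weight * weight * (36 + weight) // (count[38] * count[38] * (36 + count[38]))

Transformed code:
count = weight * weight * (36 + weight)
weight = count[9] * ((weight + weight) * (weight + weight) * (36 + (weight + weight)))
nodes = (weight + count) * (weight + count) * (36 + (weight + count)) - nodes * nodes
nodes = weight * weight * (36 + weight) // (count[38] * count[38] * (36 + count[38]))
weight = count[weight]
count = 20 - weight
nodes = nodes[count]
nodes *= count
nodes = 27 % weight
nodes = count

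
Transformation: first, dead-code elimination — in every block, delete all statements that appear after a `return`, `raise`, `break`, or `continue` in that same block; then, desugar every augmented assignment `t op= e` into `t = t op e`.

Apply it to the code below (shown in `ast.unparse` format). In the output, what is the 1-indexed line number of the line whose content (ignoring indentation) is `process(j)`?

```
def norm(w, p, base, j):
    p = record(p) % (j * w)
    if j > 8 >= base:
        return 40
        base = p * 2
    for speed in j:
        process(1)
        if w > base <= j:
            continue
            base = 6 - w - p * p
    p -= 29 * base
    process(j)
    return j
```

Transformed code:
def norm(w, p, base, j):
    p = record(p) % (j * w)
    if j > 8 >= base:
        return 40
    for speed in j:
        process(1)
        if w > base <= j:
            continue
    p = p - 29 * base
    process(j)
    return j

10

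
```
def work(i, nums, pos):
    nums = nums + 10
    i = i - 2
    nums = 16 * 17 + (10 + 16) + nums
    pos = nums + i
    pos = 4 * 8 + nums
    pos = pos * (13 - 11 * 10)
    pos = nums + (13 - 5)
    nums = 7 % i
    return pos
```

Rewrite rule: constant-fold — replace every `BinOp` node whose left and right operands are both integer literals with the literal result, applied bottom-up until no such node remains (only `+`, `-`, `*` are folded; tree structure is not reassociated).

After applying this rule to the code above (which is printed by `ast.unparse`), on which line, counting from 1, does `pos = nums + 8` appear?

Transformed code:
def work(i, nums, pos):
    nums = nums + 10
    i = i - 2
    nums = 298 + nums
    pos = nums + i
    pos = 32 + nums
    pos = pos * -97
    pos = nums + 8
    nums = 7 % i
    return pos

8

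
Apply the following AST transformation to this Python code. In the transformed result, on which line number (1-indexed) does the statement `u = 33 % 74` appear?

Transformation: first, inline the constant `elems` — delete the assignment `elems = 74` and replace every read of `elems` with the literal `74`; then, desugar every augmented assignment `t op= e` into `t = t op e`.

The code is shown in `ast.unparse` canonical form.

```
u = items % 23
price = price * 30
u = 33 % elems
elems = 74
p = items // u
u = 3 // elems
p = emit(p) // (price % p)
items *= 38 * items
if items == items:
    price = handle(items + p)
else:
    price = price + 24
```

3

Transformed code:
u = items % 23
price = price * 30
u = 33 % 74
p = items // u
u = 3 // 74
p = emit(p) // (price % p)
items = items * (38 * items)
if items == items:
    price = handle(items + p)
else:
    price = price + 24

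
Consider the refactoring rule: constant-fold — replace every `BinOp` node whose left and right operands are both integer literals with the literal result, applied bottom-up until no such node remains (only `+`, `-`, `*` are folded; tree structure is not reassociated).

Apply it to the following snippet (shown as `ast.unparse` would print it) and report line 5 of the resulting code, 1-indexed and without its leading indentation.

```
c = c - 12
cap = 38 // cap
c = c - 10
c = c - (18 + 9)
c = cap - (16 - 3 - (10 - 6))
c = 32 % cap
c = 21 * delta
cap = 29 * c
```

Transformed code:
c = c - 12
cap = 38 // cap
c = c - 10
c = c - 27
c = cap - 9
c = 32 % cap
c = 21 * delta
cap = 29 * c

c = cap - 9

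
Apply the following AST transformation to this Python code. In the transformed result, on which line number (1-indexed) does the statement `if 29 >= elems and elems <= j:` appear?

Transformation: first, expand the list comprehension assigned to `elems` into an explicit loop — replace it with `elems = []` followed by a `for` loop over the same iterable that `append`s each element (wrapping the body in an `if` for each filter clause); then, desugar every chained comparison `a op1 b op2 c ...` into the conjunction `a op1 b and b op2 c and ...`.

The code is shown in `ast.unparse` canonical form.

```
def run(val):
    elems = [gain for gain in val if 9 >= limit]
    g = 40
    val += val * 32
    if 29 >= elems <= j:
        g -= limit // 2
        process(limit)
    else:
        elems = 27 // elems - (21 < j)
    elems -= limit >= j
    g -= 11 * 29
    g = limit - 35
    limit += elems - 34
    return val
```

Transformed code:
def run(val):
    elems = []
    for gain in val:
        if 9 >= limit:
            elems.append(gain)
    g = 40
    val += val * 32
    if 29 >= elems and elems <= j:
        g -= limit // 2
        process(limit)
    else:
        elems = 27 // elems - (21 < j)
    elems -= limit >= j
    g -= 11 * 29
    g = limit - 35
    limit += elems - 34
    return val

8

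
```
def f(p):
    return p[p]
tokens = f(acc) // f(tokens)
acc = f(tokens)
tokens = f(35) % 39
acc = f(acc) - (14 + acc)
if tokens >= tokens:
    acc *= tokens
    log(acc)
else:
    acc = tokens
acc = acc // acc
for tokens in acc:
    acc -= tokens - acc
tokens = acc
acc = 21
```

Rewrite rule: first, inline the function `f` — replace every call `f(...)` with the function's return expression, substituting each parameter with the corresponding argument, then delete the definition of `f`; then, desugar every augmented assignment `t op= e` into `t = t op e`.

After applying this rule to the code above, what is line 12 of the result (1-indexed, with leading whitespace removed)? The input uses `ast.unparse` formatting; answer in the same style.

Transformed code:
tokens = acc[acc] // tokens[tokens]
acc = tokens[tokens]
tokens = 35[35] % 39
acc = acc[acc] - (14 + acc)
if tokens >= tokens:
    acc = acc * tokens
    log(acc)
else:
    acc = tokens
acc = acc // acc
for tokens in acc:
    acc = acc - (tokens - acc)
tokens = acc
acc = 21

acc = acc - (tokens - acc)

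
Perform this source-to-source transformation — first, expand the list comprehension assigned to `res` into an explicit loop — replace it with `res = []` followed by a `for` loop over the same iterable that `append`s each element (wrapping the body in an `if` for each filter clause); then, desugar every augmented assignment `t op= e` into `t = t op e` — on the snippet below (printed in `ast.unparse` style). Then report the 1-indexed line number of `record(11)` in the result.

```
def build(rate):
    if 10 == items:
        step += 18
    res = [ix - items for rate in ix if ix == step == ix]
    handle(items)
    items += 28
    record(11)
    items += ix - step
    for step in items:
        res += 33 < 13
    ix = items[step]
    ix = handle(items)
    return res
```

10

Transformed code:
def build(rate):
    if 10 == items:
        step = step + 18
    res = []
    for rate in ix:
        if ix == step == ix:
            res.append(ix - items)
    handle(items)
    items = items + 28
    record(11)
    items = items + (ix - step)
    for step in items:
        res = res + (33 < 13)
    ix = items[step]
    ix = handle(items)
    return res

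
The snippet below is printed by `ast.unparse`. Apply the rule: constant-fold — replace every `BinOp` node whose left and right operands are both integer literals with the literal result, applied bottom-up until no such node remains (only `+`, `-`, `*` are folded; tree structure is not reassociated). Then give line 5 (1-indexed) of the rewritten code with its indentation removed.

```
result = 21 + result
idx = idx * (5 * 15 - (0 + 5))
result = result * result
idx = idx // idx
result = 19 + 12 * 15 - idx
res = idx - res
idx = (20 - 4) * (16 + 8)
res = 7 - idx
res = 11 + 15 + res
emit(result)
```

result = 199 - idx

Transformed code:
result = 21 + result
idx = idx * 70
result = result * result
idx = idx // idx
result = 199 - idx
res = idx - res
idx = 384
res = 7 - idx
res = 26 + res
emit(result)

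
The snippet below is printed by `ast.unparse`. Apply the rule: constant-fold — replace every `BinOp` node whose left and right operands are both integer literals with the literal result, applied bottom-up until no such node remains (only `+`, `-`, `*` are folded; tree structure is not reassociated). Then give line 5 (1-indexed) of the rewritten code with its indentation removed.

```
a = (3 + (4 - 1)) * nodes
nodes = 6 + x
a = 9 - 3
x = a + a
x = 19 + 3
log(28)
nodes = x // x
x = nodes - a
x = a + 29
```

Transformed code:
a = 6 * nodes
nodes = 6 + x
a = 6
x = a + a
x = 22
log(28)
nodes = x // x
x = nodes - a
x = a + 29

x = 22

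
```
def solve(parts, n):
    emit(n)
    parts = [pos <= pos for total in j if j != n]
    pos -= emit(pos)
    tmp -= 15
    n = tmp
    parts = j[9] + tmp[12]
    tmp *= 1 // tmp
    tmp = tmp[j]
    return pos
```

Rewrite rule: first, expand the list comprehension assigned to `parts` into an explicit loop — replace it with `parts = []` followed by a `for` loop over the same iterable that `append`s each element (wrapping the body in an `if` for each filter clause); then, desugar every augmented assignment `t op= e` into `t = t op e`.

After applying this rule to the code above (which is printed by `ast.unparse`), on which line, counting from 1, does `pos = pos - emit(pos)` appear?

7

Transformed code:
def solve(parts, n):
    emit(n)
    parts = []
    for total in j:
        if j != n:
            parts.append(pos <= pos)
    pos = pos - emit(pos)
    tmp = tmp - 15
    n = tmp
    parts = j[9] + tmp[12]
    tmp = tmp * (1 // tmp)
    tmp = tmp[j]
    return pos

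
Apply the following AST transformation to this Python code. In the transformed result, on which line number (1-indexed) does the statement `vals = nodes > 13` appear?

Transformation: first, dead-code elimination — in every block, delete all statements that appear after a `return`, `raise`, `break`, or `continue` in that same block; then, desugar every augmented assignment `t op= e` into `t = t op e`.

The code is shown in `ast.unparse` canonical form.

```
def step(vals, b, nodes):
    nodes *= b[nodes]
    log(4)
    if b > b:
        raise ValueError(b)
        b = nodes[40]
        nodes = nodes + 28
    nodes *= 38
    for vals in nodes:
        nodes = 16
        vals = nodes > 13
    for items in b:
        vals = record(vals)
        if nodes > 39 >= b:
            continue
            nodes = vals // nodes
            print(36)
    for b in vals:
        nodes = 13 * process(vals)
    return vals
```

Transformed code:
def step(vals, b, nodes):
    nodes = nodes * b[nodes]
    log(4)
    if b > b:
        raise ValueError(b)
    nodes = nodes * 38
    for vals in nodes:
        nodes = 16
        vals = nodes > 13
    for items in b:
        vals = record(vals)
        if nodes > 39 >= b:
            continue
    for b in vals:
        nodes = 13 * process(vals)
    return vals

9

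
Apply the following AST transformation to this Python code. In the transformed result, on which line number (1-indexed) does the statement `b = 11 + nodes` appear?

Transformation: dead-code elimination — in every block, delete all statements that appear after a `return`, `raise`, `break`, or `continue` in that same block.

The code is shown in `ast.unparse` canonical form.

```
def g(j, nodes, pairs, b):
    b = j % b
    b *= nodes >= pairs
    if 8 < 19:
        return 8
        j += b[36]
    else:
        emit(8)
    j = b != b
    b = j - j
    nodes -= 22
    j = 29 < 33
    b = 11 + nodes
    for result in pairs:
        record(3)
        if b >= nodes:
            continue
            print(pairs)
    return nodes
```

12

Transformed code:
def g(j, nodes, pairs, b):
    b = j % b
    b *= nodes >= pairs
    if 8 < 19:
        return 8
    else:
        emit(8)
    j = b != b
    b = j - j
    nodes -= 22
    j = 29 < 33
    b = 11 + nodes
    for result in pairs:
        record(3)
        if b >= nodes:
            continue
    return nodes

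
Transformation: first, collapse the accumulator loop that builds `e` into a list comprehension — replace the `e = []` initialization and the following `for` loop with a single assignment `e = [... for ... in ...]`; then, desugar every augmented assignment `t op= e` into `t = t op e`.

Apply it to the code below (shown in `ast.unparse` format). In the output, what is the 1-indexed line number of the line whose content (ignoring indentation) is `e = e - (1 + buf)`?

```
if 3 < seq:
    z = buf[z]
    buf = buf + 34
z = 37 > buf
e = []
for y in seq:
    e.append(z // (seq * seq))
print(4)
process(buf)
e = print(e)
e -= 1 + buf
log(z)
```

9

Transformed code:
if 3 < seq:
    z = buf[z]
    buf = buf + 34
z = 37 > buf
e = [z // (seq * seq) for y in seq]
print(4)
process(buf)
e = print(e)
e = e - (1 + buf)
log(z)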